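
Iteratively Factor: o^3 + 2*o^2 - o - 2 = (o + 1)*(o^2 + o - 2) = (o + 1)*(o + 2)*(o - 1)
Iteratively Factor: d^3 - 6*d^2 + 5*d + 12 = (d + 1)*(d^2 - 7*d + 12) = (d - 4)*(d + 1)*(d - 3)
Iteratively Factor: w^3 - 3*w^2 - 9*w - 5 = (w - 5)*(w^2 + 2*w + 1) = (w - 5)*(w + 1)*(w + 1)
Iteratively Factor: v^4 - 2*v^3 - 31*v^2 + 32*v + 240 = (v - 5)*(v^3 + 3*v^2 - 16*v - 48) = (v - 5)*(v + 3)*(v^2 - 16) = (v - 5)*(v - 4)*(v + 3)*(v + 4)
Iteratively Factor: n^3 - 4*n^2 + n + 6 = (n + 1)*(n^2 - 5*n + 6) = (n - 3)*(n + 1)*(n - 2)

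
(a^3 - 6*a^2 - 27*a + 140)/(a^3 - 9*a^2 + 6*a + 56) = (a + 5)/(a + 2)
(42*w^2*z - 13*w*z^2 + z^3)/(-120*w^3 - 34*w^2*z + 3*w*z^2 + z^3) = z*(-7*w + z)/(20*w^2 + 9*w*z + z^2)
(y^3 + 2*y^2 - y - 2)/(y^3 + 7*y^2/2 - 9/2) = 2*(y^2 + 3*y + 2)/(2*y^2 + 9*y + 9)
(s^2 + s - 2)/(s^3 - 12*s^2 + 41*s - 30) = (s + 2)/(s^2 - 11*s + 30)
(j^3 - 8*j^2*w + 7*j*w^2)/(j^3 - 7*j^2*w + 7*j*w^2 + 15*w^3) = j*(j^2 - 8*j*w + 7*w^2)/(j^3 - 7*j^2*w + 7*j*w^2 + 15*w^3)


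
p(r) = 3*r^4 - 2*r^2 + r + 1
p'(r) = 12*r^3 - 4*r + 1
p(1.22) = 5.89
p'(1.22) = 17.91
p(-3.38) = 366.32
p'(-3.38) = -448.85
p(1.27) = 6.85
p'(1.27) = 20.50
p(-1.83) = 26.12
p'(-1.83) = -65.22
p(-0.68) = 0.04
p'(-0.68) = -0.05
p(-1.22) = 3.45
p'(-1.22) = -15.91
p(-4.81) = 1555.76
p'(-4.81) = -1315.18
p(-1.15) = 2.45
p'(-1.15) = -12.65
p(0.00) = 1.00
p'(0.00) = 1.00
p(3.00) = 229.00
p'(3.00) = 313.00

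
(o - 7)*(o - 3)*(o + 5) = o^3 - 5*o^2 - 29*o + 105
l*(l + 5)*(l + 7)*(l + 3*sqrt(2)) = l^4 + 3*sqrt(2)*l^3 + 12*l^3 + 35*l^2 + 36*sqrt(2)*l^2 + 105*sqrt(2)*l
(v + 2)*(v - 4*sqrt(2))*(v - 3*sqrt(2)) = v^3 - 7*sqrt(2)*v^2 + 2*v^2 - 14*sqrt(2)*v + 24*v + 48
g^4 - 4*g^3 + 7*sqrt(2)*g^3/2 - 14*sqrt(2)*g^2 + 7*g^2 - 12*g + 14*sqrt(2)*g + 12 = (g - 2)^2*(g + sqrt(2)/2)*(g + 3*sqrt(2))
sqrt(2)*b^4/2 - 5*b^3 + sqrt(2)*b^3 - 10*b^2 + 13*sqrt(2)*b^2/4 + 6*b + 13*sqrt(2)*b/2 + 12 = (b + 2)*(b - 4*sqrt(2))*(b - 3*sqrt(2)/2)*(sqrt(2)*b/2 + 1/2)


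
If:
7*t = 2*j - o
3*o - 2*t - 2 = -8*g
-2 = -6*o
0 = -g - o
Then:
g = -1/3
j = -25/4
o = 1/3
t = -11/6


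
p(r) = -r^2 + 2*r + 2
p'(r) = 2 - 2*r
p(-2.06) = -6.36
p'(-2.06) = 6.12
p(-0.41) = 1.01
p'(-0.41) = 2.82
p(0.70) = 2.91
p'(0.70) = 0.60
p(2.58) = 0.50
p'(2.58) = -3.16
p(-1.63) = -3.92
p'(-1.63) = 5.26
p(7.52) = -39.51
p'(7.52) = -13.04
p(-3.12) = -13.97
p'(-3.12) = 8.24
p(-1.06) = -1.24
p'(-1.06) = 4.12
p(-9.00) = -97.00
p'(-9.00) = 20.00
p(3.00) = -1.00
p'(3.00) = -4.00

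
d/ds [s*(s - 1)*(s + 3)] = 3*s^2 + 4*s - 3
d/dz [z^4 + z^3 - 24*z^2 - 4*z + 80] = 4*z^3 + 3*z^2 - 48*z - 4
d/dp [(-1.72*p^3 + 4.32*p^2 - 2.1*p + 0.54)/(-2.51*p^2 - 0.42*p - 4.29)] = (4.3172*p^4 + 1.4448*p^3 + 15.051*p^2 - 34.3548*p + 9.2358)/(6.3001*p^4 + 2.1084*p^3 + 21.7122*p^2 + 3.6036*p + 18.4041)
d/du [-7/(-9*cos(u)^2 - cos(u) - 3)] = 7*(18*cos(u) + 1)*sin(u)/(9*cos(u)^2 + cos(u) + 3)^2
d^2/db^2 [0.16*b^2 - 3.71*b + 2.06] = 0.320000000000000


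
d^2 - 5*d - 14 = (d - 7)*(d + 2)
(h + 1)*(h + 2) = h^2 + 3*h + 2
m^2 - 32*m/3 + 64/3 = (m - 8)*(m - 8/3)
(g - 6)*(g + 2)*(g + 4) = g^3 - 28*g - 48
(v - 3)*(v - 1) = v^2 - 4*v + 3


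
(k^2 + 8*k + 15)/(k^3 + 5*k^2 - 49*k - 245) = (k + 3)/(k^2 - 49)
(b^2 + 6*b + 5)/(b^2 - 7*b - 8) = (b + 5)/(b - 8)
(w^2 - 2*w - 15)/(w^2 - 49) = (w^2 - 2*w - 15)/(w^2 - 49)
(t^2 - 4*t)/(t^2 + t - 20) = t/(t + 5)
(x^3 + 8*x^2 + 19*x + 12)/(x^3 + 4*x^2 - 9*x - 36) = (x + 1)/(x - 3)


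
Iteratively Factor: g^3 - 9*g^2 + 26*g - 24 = (g - 4)*(g^2 - 5*g + 6) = (g - 4)*(g - 3)*(g - 2)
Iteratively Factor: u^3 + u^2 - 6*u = (u)*(u^2 + u - 6) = u*(u - 2)*(u + 3)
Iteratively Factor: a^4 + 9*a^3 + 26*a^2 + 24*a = (a + 3)*(a^3 + 6*a^2 + 8*a) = a*(a + 3)*(a^2 + 6*a + 8) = a*(a + 2)*(a + 3)*(a + 4)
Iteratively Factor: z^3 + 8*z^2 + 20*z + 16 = (z + 2)*(z^2 + 6*z + 8) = (z + 2)^2*(z + 4)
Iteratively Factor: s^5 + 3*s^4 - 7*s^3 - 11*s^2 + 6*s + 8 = (s - 2)*(s^4 + 5*s^3 + 3*s^2 - 5*s - 4) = (s - 2)*(s + 4)*(s^3 + s^2 - s - 1) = (s - 2)*(s - 1)*(s + 4)*(s^2 + 2*s + 1) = (s - 2)*(s - 1)*(s + 1)*(s + 4)*(s + 1)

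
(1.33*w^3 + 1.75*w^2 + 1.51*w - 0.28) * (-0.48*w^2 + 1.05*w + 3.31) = -0.6384*w^5 + 0.5565*w^4 + 5.515*w^3 + 7.5124*w^2 + 4.7041*w - 0.9268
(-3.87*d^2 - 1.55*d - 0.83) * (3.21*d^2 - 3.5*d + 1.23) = -12.4227*d^4 + 8.5695*d^3 - 1.9994*d^2 + 0.9985*d - 1.0209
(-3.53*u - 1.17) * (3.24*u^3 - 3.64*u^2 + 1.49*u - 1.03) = -11.4372*u^4 + 9.0584*u^3 - 1.0009*u^2 + 1.8926*u + 1.2051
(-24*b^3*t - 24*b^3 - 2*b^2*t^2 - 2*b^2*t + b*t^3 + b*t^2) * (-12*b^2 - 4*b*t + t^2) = 288*b^5*t + 288*b^5 + 120*b^4*t^2 + 120*b^4*t - 28*b^3*t^3 - 28*b^3*t^2 - 6*b^2*t^4 - 6*b^2*t^3 + b*t^5 + b*t^4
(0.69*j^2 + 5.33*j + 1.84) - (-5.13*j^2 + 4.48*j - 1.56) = 5.82*j^2 + 0.85*j + 3.4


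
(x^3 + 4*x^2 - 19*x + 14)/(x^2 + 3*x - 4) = (x^2 + 5*x - 14)/(x + 4)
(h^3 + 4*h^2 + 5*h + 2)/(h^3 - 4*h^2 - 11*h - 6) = (h + 2)/(h - 6)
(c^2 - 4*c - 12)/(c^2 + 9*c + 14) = (c - 6)/(c + 7)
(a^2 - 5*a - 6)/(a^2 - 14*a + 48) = (a + 1)/(a - 8)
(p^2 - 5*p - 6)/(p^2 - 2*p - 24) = (p + 1)/(p + 4)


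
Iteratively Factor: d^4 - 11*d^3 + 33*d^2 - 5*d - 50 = (d - 2)*(d^3 - 9*d^2 + 15*d + 25) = (d - 2)*(d + 1)*(d^2 - 10*d + 25) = (d - 5)*(d - 2)*(d + 1)*(d - 5)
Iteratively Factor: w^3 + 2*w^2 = (w)*(w^2 + 2*w) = w*(w + 2)*(w)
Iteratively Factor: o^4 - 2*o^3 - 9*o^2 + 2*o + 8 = (o + 1)*(o^3 - 3*o^2 - 6*o + 8) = (o + 1)*(o + 2)*(o^2 - 5*o + 4) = (o - 4)*(o + 1)*(o + 2)*(o - 1)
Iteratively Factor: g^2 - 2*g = (g - 2)*(g)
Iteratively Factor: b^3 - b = (b)*(b^2 - 1) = b*(b + 1)*(b - 1)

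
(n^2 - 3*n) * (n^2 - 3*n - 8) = n^4 - 6*n^3 + n^2 + 24*n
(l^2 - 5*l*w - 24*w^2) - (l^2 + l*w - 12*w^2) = -6*l*w - 12*w^2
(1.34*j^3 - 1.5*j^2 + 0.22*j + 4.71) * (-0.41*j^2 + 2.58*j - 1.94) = -0.5494*j^5 + 4.0722*j^4 - 6.5598*j^3 + 1.5465*j^2 + 11.725*j - 9.1374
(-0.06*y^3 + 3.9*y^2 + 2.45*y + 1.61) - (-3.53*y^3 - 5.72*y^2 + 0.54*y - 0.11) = 3.47*y^3 + 9.62*y^2 + 1.91*y + 1.72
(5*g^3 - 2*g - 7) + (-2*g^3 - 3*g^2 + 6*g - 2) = 3*g^3 - 3*g^2 + 4*g - 9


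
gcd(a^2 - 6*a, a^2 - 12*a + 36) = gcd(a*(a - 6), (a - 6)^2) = a - 6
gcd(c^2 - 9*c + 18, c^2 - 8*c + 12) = c - 6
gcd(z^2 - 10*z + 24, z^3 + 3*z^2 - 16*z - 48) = z - 4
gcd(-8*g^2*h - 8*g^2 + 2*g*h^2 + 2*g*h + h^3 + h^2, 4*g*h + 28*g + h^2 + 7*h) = 4*g + h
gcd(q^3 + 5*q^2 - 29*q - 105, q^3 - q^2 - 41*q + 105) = q^2 + 2*q - 35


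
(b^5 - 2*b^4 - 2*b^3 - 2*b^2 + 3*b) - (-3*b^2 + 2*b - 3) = b^5 - 2*b^4 - 2*b^3 + b^2 + b + 3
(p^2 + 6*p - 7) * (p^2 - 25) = p^4 + 6*p^3 - 32*p^2 - 150*p + 175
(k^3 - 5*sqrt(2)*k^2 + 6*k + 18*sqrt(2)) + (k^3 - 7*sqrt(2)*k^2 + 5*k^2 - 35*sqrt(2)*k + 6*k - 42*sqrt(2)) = 2*k^3 - 12*sqrt(2)*k^2 + 5*k^2 - 35*sqrt(2)*k + 12*k - 24*sqrt(2)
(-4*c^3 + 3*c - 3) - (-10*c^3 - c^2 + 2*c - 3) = 6*c^3 + c^2 + c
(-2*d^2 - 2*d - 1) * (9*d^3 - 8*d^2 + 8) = -18*d^5 - 2*d^4 + 7*d^3 - 8*d^2 - 16*d - 8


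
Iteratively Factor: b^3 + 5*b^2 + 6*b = (b)*(b^2 + 5*b + 6) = b*(b + 3)*(b + 2)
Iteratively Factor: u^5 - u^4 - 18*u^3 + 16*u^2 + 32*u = (u - 4)*(u^4 + 3*u^3 - 6*u^2 - 8*u) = (u - 4)*(u + 1)*(u^3 + 2*u^2 - 8*u) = u*(u - 4)*(u + 1)*(u^2 + 2*u - 8) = u*(u - 4)*(u + 1)*(u + 4)*(u - 2)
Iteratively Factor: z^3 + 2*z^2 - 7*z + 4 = (z - 1)*(z^2 + 3*z - 4) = (z - 1)*(z + 4)*(z - 1)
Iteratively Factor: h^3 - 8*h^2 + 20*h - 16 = (h - 2)*(h^2 - 6*h + 8) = (h - 4)*(h - 2)*(h - 2)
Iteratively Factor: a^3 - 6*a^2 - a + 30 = (a - 5)*(a^2 - a - 6) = (a - 5)*(a + 2)*(a - 3)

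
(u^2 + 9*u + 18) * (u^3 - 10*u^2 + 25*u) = u^5 - u^4 - 47*u^3 + 45*u^2 + 450*u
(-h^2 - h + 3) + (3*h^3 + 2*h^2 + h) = 3*h^3 + h^2 + 3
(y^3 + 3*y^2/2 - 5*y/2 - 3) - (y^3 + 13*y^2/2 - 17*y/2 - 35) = -5*y^2 + 6*y + 32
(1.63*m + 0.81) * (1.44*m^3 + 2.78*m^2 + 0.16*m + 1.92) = 2.3472*m^4 + 5.6978*m^3 + 2.5126*m^2 + 3.2592*m + 1.5552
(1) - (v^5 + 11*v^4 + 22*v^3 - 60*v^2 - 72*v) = -v^5 - 11*v^4 - 22*v^3 + 60*v^2 + 72*v + 1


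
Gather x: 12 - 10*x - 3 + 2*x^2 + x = 2*x^2 - 9*x + 9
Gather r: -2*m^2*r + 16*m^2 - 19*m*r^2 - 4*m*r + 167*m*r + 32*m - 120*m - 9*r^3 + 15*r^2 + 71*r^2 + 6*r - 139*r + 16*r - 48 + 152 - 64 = 16*m^2 - 88*m - 9*r^3 + r^2*(86 - 19*m) + r*(-2*m^2 + 163*m - 117) + 40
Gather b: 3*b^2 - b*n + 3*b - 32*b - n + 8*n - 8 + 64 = 3*b^2 + b*(-n - 29) + 7*n + 56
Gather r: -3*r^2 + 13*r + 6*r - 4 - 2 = -3*r^2 + 19*r - 6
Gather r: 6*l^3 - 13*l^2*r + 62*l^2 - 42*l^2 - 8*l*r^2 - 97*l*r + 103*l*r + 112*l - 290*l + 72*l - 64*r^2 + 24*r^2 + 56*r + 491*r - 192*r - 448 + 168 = 6*l^3 + 20*l^2 - 106*l + r^2*(-8*l - 40) + r*(-13*l^2 + 6*l + 355) - 280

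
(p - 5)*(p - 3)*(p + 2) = p^3 - 6*p^2 - p + 30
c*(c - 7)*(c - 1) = c^3 - 8*c^2 + 7*c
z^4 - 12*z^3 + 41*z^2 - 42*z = z*(z - 7)*(z - 3)*(z - 2)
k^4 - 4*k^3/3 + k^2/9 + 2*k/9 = k*(k - 1)*(k - 2/3)*(k + 1/3)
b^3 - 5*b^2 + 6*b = b*(b - 3)*(b - 2)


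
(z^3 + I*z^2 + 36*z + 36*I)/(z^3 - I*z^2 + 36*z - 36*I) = (z + I)/(z - I)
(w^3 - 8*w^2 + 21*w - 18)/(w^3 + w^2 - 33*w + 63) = (w - 2)/(w + 7)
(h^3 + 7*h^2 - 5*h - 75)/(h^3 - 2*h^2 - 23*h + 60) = (h + 5)/(h - 4)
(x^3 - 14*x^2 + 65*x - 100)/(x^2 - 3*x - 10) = (x^2 - 9*x + 20)/(x + 2)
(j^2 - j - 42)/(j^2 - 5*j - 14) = (j + 6)/(j + 2)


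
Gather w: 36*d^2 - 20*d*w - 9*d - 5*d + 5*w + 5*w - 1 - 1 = 36*d^2 - 14*d + w*(10 - 20*d) - 2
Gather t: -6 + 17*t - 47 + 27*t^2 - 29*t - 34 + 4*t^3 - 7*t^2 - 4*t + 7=4*t^3 + 20*t^2 - 16*t - 80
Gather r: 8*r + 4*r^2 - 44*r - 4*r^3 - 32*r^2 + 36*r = -4*r^3 - 28*r^2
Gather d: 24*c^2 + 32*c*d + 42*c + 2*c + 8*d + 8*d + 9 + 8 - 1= 24*c^2 + 44*c + d*(32*c + 16) + 16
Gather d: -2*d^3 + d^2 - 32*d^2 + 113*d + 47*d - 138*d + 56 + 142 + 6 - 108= -2*d^3 - 31*d^2 + 22*d + 96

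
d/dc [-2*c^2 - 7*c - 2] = -4*c - 7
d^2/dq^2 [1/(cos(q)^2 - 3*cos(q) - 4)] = (4*sin(q)^4 - 27*sin(q)^2 - 3*cos(q)/4 - 9*cos(3*q)/4 - 3)/(sin(q)^2 + 3*cos(q) + 3)^3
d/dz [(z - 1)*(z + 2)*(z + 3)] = 3*z^2 + 8*z + 1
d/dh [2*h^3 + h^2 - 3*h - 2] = 6*h^2 + 2*h - 3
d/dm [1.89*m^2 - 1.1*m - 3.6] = 3.78*m - 1.1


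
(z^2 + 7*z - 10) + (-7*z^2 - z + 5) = -6*z^2 + 6*z - 5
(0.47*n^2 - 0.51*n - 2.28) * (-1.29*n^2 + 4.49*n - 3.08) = -0.6063*n^4 + 2.7682*n^3 - 0.7963*n^2 - 8.6664*n + 7.0224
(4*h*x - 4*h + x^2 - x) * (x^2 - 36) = 4*h*x^3 - 4*h*x^2 - 144*h*x + 144*h + x^4 - x^3 - 36*x^2 + 36*x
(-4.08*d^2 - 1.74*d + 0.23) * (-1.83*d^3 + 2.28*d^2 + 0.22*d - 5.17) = 7.4664*d^5 - 6.1182*d^4 - 5.2857*d^3 + 21.2352*d^2 + 9.0464*d - 1.1891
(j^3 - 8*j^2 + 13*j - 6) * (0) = 0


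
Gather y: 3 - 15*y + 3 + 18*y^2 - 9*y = 18*y^2 - 24*y + 6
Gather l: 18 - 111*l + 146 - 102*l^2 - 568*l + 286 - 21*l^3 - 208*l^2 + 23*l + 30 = -21*l^3 - 310*l^2 - 656*l + 480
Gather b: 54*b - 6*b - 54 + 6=48*b - 48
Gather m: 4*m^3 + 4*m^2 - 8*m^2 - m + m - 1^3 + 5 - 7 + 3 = 4*m^3 - 4*m^2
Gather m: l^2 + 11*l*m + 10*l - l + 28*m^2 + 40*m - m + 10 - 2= l^2 + 9*l + 28*m^2 + m*(11*l + 39) + 8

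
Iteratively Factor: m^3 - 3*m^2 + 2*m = (m)*(m^2 - 3*m + 2) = m*(m - 1)*(m - 2)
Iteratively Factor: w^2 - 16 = (w + 4)*(w - 4)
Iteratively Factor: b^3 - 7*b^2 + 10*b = (b)*(b^2 - 7*b + 10) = b*(b - 5)*(b - 2)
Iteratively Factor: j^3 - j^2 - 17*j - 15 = (j + 3)*(j^2 - 4*j - 5) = (j + 1)*(j + 3)*(j - 5)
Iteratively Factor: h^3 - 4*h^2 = (h)*(h^2 - 4*h) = h*(h - 4)*(h)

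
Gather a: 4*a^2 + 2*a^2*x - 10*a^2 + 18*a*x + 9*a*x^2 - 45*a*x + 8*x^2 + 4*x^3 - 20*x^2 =a^2*(2*x - 6) + a*(9*x^2 - 27*x) + 4*x^3 - 12*x^2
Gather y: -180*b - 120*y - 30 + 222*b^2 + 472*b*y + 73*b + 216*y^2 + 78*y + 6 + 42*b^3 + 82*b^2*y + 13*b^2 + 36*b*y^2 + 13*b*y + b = 42*b^3 + 235*b^2 - 106*b + y^2*(36*b + 216) + y*(82*b^2 + 485*b - 42) - 24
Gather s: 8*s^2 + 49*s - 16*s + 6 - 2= 8*s^2 + 33*s + 4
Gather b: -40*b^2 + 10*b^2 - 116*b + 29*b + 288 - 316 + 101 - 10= -30*b^2 - 87*b + 63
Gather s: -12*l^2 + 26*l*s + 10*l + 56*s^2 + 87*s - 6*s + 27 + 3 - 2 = -12*l^2 + 10*l + 56*s^2 + s*(26*l + 81) + 28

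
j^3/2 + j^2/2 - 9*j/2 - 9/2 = (j/2 + 1/2)*(j - 3)*(j + 3)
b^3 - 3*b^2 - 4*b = b*(b - 4)*(b + 1)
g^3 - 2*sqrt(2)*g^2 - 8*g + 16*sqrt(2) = (g - 2*sqrt(2))^2*(g + 2*sqrt(2))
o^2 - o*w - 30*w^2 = (o - 6*w)*(o + 5*w)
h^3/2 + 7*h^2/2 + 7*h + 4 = (h/2 + 1)*(h + 1)*(h + 4)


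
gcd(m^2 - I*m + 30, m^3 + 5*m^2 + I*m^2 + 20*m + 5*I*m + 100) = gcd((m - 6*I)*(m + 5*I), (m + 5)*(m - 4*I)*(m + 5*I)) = m + 5*I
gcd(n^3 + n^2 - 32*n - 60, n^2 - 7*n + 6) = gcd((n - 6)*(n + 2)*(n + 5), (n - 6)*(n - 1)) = n - 6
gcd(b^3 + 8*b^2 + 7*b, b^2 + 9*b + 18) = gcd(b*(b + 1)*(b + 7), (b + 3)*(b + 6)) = 1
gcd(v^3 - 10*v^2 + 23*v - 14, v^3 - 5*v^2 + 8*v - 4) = v^2 - 3*v + 2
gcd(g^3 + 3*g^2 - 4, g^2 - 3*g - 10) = g + 2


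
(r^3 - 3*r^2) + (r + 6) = r^3 - 3*r^2 + r + 6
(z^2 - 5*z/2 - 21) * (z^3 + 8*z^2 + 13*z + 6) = z^5 + 11*z^4/2 - 28*z^3 - 389*z^2/2 - 288*z - 126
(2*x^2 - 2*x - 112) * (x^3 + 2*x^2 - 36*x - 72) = 2*x^5 + 2*x^4 - 188*x^3 - 296*x^2 + 4176*x + 8064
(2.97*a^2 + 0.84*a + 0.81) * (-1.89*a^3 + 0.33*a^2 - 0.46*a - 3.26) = -5.6133*a^5 - 0.6075*a^4 - 2.6199*a^3 - 9.8013*a^2 - 3.111*a - 2.6406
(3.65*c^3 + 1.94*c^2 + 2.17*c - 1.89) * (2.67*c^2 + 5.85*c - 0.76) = 9.7455*c^5 + 26.5323*c^4 + 14.3689*c^3 + 6.1738*c^2 - 12.7057*c + 1.4364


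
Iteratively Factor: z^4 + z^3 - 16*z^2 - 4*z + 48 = (z - 2)*(z^3 + 3*z^2 - 10*z - 24) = (z - 2)*(z + 4)*(z^2 - z - 6) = (z - 2)*(z + 2)*(z + 4)*(z - 3)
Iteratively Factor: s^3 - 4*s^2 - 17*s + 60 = (s - 3)*(s^2 - s - 20) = (s - 5)*(s - 3)*(s + 4)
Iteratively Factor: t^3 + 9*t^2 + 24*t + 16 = (t + 1)*(t^2 + 8*t + 16) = (t + 1)*(t + 4)*(t + 4)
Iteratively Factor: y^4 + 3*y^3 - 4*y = (y - 1)*(y^3 + 4*y^2 + 4*y) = (y - 1)*(y + 2)*(y^2 + 2*y) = (y - 1)*(y + 2)^2*(y)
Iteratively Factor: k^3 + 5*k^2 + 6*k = (k + 3)*(k^2 + 2*k) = (k + 2)*(k + 3)*(k)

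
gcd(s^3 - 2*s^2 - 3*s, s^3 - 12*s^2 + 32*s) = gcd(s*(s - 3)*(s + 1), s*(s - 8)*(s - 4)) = s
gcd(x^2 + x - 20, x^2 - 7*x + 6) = 1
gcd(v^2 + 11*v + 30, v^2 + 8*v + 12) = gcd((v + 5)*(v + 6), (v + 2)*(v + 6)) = v + 6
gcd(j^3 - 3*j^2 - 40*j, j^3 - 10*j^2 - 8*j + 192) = j - 8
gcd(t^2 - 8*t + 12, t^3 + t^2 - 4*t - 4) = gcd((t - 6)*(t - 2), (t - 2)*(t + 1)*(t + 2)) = t - 2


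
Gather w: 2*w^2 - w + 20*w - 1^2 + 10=2*w^2 + 19*w + 9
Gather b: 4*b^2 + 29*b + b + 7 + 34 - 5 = 4*b^2 + 30*b + 36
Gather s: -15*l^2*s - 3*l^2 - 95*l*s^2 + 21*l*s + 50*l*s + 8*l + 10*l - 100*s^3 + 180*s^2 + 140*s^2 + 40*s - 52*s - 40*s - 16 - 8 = -3*l^2 + 18*l - 100*s^3 + s^2*(320 - 95*l) + s*(-15*l^2 + 71*l - 52) - 24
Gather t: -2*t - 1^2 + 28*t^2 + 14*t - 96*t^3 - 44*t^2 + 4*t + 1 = -96*t^3 - 16*t^2 + 16*t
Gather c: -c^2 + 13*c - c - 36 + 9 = -c^2 + 12*c - 27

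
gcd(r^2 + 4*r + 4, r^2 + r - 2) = r + 2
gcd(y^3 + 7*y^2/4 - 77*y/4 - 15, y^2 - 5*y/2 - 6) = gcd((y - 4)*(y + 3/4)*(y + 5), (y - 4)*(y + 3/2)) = y - 4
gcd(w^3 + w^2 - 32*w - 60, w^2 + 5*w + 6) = w + 2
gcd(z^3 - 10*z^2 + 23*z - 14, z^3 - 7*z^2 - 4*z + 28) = z^2 - 9*z + 14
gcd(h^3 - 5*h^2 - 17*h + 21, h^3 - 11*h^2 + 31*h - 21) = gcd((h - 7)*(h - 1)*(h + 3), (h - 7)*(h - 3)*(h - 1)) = h^2 - 8*h + 7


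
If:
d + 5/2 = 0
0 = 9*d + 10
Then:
No Solution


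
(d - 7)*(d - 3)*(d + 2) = d^3 - 8*d^2 + d + 42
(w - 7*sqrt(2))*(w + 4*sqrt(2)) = w^2 - 3*sqrt(2)*w - 56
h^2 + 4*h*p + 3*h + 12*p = (h + 3)*(h + 4*p)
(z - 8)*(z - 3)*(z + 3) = z^3 - 8*z^2 - 9*z + 72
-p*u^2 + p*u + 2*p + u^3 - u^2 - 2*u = (-p + u)*(u - 2)*(u + 1)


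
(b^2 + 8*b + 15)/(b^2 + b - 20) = (b + 3)/(b - 4)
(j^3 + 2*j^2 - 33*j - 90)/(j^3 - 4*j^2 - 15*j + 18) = (j + 5)/(j - 1)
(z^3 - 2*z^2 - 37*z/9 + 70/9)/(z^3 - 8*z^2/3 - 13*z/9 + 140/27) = 3*(z + 2)/(3*z + 4)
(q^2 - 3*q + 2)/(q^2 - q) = (q - 2)/q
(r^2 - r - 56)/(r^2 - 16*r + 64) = (r + 7)/(r - 8)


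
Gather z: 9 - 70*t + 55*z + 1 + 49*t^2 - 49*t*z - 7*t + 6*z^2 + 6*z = 49*t^2 - 77*t + 6*z^2 + z*(61 - 49*t) + 10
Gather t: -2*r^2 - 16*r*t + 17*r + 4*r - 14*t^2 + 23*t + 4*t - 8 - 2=-2*r^2 + 21*r - 14*t^2 + t*(27 - 16*r) - 10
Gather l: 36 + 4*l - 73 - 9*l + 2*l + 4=-3*l - 33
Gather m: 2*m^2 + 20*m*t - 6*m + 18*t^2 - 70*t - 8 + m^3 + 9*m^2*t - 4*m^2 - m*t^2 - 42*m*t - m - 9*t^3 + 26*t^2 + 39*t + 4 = m^3 + m^2*(9*t - 2) + m*(-t^2 - 22*t - 7) - 9*t^3 + 44*t^2 - 31*t - 4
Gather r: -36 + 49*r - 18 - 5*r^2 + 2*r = -5*r^2 + 51*r - 54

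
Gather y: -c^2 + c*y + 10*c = -c^2 + c*y + 10*c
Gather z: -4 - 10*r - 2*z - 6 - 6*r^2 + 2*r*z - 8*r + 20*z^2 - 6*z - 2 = -6*r^2 - 18*r + 20*z^2 + z*(2*r - 8) - 12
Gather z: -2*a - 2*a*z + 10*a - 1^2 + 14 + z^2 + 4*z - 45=8*a + z^2 + z*(4 - 2*a) - 32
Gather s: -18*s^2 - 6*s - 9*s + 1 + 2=-18*s^2 - 15*s + 3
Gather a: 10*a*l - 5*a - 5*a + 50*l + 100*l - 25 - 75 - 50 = a*(10*l - 10) + 150*l - 150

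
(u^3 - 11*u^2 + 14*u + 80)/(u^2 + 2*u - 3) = (u^3 - 11*u^2 + 14*u + 80)/(u^2 + 2*u - 3)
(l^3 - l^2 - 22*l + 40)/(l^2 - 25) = (l^2 - 6*l + 8)/(l - 5)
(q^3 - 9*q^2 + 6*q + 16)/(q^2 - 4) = (q^2 - 7*q - 8)/(q + 2)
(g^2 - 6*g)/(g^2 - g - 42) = g*(6 - g)/(-g^2 + g + 42)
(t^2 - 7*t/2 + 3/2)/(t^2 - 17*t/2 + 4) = (t - 3)/(t - 8)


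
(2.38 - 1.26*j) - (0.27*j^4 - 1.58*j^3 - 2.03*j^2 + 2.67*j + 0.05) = -0.27*j^4 + 1.58*j^3 + 2.03*j^2 - 3.93*j + 2.33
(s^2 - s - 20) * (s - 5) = s^3 - 6*s^2 - 15*s + 100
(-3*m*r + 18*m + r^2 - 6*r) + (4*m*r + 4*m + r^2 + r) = m*r + 22*m + 2*r^2 - 5*r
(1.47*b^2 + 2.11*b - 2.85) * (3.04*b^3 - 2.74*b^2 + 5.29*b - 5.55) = 4.4688*b^5 + 2.3866*b^4 - 6.6691*b^3 + 10.8124*b^2 - 26.787*b + 15.8175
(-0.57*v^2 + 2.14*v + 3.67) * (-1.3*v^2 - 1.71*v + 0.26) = 0.741*v^4 - 1.8073*v^3 - 8.5786*v^2 - 5.7193*v + 0.9542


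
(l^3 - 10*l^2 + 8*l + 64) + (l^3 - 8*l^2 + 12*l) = 2*l^3 - 18*l^2 + 20*l + 64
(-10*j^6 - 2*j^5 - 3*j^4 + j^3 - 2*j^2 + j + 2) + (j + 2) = -10*j^6 - 2*j^5 - 3*j^4 + j^3 - 2*j^2 + 2*j + 4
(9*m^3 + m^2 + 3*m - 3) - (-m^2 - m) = 9*m^3 + 2*m^2 + 4*m - 3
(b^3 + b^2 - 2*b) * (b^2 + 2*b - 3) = b^5 + 3*b^4 - 3*b^3 - 7*b^2 + 6*b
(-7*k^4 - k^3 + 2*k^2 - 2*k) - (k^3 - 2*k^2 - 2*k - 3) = -7*k^4 - 2*k^3 + 4*k^2 + 3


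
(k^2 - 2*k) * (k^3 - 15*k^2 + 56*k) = k^5 - 17*k^4 + 86*k^3 - 112*k^2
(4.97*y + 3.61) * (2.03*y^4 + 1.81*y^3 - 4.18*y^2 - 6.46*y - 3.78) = 10.0891*y^5 + 16.324*y^4 - 14.2405*y^3 - 47.196*y^2 - 42.1072*y - 13.6458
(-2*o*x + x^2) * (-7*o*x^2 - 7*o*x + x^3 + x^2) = 14*o^2*x^3 + 14*o^2*x^2 - 9*o*x^4 - 9*o*x^3 + x^5 + x^4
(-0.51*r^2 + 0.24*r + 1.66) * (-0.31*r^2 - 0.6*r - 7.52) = 0.1581*r^4 + 0.2316*r^3 + 3.1766*r^2 - 2.8008*r - 12.4832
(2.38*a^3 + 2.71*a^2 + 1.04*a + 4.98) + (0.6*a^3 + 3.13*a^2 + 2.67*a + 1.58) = 2.98*a^3 + 5.84*a^2 + 3.71*a + 6.56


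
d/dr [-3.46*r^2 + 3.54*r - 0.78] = 3.54 - 6.92*r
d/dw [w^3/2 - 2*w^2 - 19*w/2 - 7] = 3*w^2/2 - 4*w - 19/2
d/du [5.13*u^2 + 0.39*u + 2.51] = 10.26*u + 0.39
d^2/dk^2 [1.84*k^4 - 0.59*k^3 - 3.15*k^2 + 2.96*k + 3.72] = 22.08*k^2 - 3.54*k - 6.3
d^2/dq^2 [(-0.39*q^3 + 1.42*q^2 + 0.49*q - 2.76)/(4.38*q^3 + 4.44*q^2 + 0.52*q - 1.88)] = (69.6525120000001*q^6 + 61.7317200000001*q^5 - 636.154704*q^4 - 691.27992*q^3 - 242.350272*q^2 - 158.32512*q - 36.573408)/(84.027672*q^9 + 255.536208*q^8 + 288.964368*q^7 + 40.003632*q^6 - 185.058144*q^5 - 133.274304*q^4 + 20.53936*q^3 + 45.553152*q^2 + 5.513664*q - 6.644672)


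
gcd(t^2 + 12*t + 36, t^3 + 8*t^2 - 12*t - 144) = t^2 + 12*t + 36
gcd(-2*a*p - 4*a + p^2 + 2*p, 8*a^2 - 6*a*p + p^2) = -2*a + p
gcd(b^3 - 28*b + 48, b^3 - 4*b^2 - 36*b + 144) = b^2 + 2*b - 24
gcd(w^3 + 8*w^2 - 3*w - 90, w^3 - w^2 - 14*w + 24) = w - 3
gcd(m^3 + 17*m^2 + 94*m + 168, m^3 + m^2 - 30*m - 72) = m + 4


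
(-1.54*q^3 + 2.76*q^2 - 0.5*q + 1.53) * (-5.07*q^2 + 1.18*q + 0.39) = 7.8078*q^5 - 15.8104*q^4 + 5.1912*q^3 - 7.2707*q^2 + 1.6104*q + 0.5967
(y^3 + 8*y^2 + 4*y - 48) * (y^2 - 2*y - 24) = y^5 + 6*y^4 - 36*y^3 - 248*y^2 + 1152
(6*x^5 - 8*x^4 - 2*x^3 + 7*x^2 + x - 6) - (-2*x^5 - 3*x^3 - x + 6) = 8*x^5 - 8*x^4 + x^3 + 7*x^2 + 2*x - 12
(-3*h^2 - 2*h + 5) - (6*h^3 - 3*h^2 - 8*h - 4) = -6*h^3 + 6*h + 9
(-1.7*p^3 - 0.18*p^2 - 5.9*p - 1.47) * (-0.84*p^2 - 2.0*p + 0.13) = 1.428*p^5 + 3.5512*p^4 + 5.095*p^3 + 13.0114*p^2 + 2.173*p - 0.1911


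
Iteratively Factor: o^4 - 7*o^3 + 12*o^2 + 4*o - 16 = (o - 2)*(o^3 - 5*o^2 + 2*o + 8) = (o - 2)^2*(o^2 - 3*o - 4) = (o - 4)*(o - 2)^2*(o + 1)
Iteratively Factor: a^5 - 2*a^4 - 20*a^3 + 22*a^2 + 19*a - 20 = (a - 1)*(a^4 - a^3 - 21*a^2 + a + 20) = (a - 5)*(a - 1)*(a^3 + 4*a^2 - a - 4) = (a - 5)*(a - 1)^2*(a^2 + 5*a + 4) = (a - 5)*(a - 1)^2*(a + 4)*(a + 1)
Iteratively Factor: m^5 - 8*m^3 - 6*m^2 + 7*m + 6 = (m + 2)*(m^4 - 2*m^3 - 4*m^2 + 2*m + 3) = (m + 1)*(m + 2)*(m^3 - 3*m^2 - m + 3) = (m + 1)^2*(m + 2)*(m^2 - 4*m + 3) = (m - 3)*(m + 1)^2*(m + 2)*(m - 1)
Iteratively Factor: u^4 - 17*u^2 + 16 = (u - 1)*(u^3 + u^2 - 16*u - 16) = (u - 1)*(u + 4)*(u^2 - 3*u - 4) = (u - 1)*(u + 1)*(u + 4)*(u - 4)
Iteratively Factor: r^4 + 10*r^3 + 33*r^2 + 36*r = (r + 3)*(r^3 + 7*r^2 + 12*r) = (r + 3)*(r + 4)*(r^2 + 3*r) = (r + 3)^2*(r + 4)*(r)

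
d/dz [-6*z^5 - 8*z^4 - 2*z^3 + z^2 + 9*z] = -30*z^4 - 32*z^3 - 6*z^2 + 2*z + 9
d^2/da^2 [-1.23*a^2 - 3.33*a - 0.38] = -2.46000000000000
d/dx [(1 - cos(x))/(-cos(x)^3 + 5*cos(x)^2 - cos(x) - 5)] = 32*(cos(x)^3 - 4*cos(x)^2 + 5*cos(x) - 3)*sin(x)/(20*sin(x)^2 + 7*cos(x) + cos(3*x))^2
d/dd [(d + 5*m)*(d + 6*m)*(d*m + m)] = m*(3*d^2 + 22*d*m + 2*d + 30*m^2 + 11*m)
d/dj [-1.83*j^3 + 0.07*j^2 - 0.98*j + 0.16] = -5.49*j^2 + 0.14*j - 0.98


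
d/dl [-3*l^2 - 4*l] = -6*l - 4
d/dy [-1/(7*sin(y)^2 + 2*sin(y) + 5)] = 2*(7*sin(y) + 1)*cos(y)/(7*sin(y)^2 + 2*sin(y) + 5)^2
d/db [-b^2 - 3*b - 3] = -2*b - 3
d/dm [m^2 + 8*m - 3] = 2*m + 8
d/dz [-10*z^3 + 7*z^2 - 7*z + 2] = -30*z^2 + 14*z - 7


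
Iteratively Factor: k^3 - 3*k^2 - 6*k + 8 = (k - 4)*(k^2 + k - 2) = (k - 4)*(k - 1)*(k + 2)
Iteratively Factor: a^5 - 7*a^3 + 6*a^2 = (a)*(a^4 - 7*a^2 + 6*a) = a^2*(a^3 - 7*a + 6) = a^2*(a - 1)*(a^2 + a - 6) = a^2*(a - 2)*(a - 1)*(a + 3)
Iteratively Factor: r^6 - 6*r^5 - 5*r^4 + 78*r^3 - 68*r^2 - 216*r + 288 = (r - 2)*(r^5 - 4*r^4 - 13*r^3 + 52*r^2 + 36*r - 144) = (r - 3)*(r - 2)*(r^4 - r^3 - 16*r^2 + 4*r + 48) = (r - 3)*(r - 2)*(r + 3)*(r^3 - 4*r^2 - 4*r + 16) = (r - 3)*(r - 2)*(r + 2)*(r + 3)*(r^2 - 6*r + 8) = (r - 3)*(r - 2)^2*(r + 2)*(r + 3)*(r - 4)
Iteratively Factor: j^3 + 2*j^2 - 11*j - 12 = (j + 1)*(j^2 + j - 12) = (j + 1)*(j + 4)*(j - 3)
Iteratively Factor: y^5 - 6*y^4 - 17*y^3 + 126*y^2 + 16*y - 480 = (y - 3)*(y^4 - 3*y^3 - 26*y^2 + 48*y + 160) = (y - 3)*(y + 2)*(y^3 - 5*y^2 - 16*y + 80) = (y - 3)*(y + 2)*(y + 4)*(y^2 - 9*y + 20) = (y - 4)*(y - 3)*(y + 2)*(y + 4)*(y - 5)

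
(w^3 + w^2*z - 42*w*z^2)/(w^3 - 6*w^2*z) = (w + 7*z)/w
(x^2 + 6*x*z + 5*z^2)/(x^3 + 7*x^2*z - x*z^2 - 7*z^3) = (x + 5*z)/(x^2 + 6*x*z - 7*z^2)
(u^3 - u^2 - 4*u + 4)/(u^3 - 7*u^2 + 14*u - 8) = (u + 2)/(u - 4)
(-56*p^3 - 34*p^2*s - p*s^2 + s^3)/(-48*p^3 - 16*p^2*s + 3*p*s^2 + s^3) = (14*p^2 + 5*p*s - s^2)/(12*p^2 + p*s - s^2)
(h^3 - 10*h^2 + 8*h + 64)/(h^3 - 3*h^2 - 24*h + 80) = (h^2 - 6*h - 16)/(h^2 + h - 20)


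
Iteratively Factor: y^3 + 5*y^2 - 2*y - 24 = (y + 4)*(y^2 + y - 6) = (y + 3)*(y + 4)*(y - 2)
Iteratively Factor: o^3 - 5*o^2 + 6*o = (o - 2)*(o^2 - 3*o) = o*(o - 2)*(o - 3)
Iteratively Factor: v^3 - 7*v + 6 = (v - 2)*(v^2 + 2*v - 3) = (v - 2)*(v - 1)*(v + 3)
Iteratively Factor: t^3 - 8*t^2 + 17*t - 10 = (t - 1)*(t^2 - 7*t + 10) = (t - 2)*(t - 1)*(t - 5)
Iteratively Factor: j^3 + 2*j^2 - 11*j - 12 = (j - 3)*(j^2 + 5*j + 4) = (j - 3)*(j + 4)*(j + 1)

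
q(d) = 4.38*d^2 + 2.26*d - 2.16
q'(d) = 8.76*d + 2.26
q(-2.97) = 29.76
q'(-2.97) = -23.76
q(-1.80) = 7.96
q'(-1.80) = -13.51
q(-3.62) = 47.06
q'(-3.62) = -29.45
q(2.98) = 43.47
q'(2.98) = 28.36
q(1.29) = 8.04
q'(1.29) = 13.56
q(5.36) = 135.79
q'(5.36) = 49.21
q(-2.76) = 24.97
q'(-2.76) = -21.92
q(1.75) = 15.21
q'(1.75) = 17.59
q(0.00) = -2.16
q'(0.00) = 2.26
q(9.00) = 372.96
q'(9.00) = 81.10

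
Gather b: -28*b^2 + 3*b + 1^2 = -28*b^2 + 3*b + 1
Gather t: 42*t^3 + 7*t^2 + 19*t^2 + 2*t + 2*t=42*t^3 + 26*t^2 + 4*t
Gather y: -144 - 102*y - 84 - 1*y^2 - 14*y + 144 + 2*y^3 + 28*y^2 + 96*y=2*y^3 + 27*y^2 - 20*y - 84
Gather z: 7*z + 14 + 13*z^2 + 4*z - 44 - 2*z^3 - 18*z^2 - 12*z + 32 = -2*z^3 - 5*z^2 - z + 2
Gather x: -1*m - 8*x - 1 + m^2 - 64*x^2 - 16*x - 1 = m^2 - m - 64*x^2 - 24*x - 2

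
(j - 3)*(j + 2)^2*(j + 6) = j^4 + 7*j^3 - 2*j^2 - 60*j - 72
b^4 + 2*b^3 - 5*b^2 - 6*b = b*(b - 2)*(b + 1)*(b + 3)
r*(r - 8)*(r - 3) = r^3 - 11*r^2 + 24*r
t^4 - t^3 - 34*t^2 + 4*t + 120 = (t - 6)*(t - 2)*(t + 2)*(t + 5)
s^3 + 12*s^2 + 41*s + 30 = (s + 1)*(s + 5)*(s + 6)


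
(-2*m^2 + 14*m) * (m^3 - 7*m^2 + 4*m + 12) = -2*m^5 + 28*m^4 - 106*m^3 + 32*m^2 + 168*m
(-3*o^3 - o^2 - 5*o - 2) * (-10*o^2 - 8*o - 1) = 30*o^5 + 34*o^4 + 61*o^3 + 61*o^2 + 21*o + 2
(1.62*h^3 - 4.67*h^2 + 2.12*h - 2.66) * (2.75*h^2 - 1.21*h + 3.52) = 4.455*h^5 - 14.8027*h^4 + 17.1831*h^3 - 26.3186*h^2 + 10.681*h - 9.3632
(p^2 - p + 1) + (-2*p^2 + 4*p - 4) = -p^2 + 3*p - 3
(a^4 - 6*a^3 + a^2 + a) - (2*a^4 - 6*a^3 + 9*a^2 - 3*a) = -a^4 - 8*a^2 + 4*a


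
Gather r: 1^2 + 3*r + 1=3*r + 2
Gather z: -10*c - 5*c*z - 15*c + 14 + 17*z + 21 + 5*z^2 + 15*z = -25*c + 5*z^2 + z*(32 - 5*c) + 35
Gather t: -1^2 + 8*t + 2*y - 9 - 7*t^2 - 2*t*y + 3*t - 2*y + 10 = -7*t^2 + t*(11 - 2*y)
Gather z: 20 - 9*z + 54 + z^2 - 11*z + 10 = z^2 - 20*z + 84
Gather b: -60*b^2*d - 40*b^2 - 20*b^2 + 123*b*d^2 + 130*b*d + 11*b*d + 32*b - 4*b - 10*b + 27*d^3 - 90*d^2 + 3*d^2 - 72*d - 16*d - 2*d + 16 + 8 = b^2*(-60*d - 60) + b*(123*d^2 + 141*d + 18) + 27*d^3 - 87*d^2 - 90*d + 24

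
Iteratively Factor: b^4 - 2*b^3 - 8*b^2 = (b)*(b^3 - 2*b^2 - 8*b) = b*(b - 4)*(b^2 + 2*b) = b^2*(b - 4)*(b + 2)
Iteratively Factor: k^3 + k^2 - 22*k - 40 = (k - 5)*(k^2 + 6*k + 8) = (k - 5)*(k + 2)*(k + 4)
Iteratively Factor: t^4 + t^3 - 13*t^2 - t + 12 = (t - 1)*(t^3 + 2*t^2 - 11*t - 12) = (t - 1)*(t + 1)*(t^2 + t - 12) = (t - 1)*(t + 1)*(t + 4)*(t - 3)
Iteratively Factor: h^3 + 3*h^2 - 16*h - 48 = (h - 4)*(h^2 + 7*h + 12) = (h - 4)*(h + 4)*(h + 3)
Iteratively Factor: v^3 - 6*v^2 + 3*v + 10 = (v - 2)*(v^2 - 4*v - 5) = (v - 2)*(v + 1)*(v - 5)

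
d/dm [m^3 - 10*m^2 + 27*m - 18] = 3*m^2 - 20*m + 27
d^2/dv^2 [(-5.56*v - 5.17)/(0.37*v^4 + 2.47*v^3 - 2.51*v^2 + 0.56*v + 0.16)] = (-9.133968*v^7 - 95.456004*v^6 - 314.290482*v^5 - 78.3408300000001*v^4 + 460.4614*v^3 - 208.295454*v^2 + 42.46344*v - 6.398816)/(0.050653*v^12 + 1.014429*v^11 + 5.741142*v^10 + 1.535881*v^9 - 35.81025*v^8 + 54.690165*v^7 - 34.259267*v^6 + 7.155144*v^5 + 2.018928*v^4 - 0.984064*v^3 - 0.04224*v^2 + 0.043008*v + 0.004096)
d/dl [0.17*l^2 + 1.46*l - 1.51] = 0.34*l + 1.46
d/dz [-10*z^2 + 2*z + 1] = 2 - 20*z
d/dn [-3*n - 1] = -3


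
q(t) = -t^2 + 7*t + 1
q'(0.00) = 7.00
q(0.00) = 1.00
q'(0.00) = 7.00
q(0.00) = 1.00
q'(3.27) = 0.46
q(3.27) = 13.20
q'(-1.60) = 10.20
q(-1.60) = -12.76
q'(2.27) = 2.46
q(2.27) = 11.74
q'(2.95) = 1.10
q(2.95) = 12.95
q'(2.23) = 2.54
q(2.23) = 11.64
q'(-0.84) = 8.68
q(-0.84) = -5.59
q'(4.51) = -2.02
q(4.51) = 12.23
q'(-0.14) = 7.28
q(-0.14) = 0.00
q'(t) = 7 - 2*t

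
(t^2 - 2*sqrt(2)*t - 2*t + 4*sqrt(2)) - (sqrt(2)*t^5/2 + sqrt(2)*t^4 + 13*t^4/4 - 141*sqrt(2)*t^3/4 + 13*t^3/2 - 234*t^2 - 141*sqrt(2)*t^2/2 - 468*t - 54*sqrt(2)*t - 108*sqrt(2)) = -sqrt(2)*t^5/2 - 13*t^4/4 - sqrt(2)*t^4 - 13*t^3/2 + 141*sqrt(2)*t^3/4 + 141*sqrt(2)*t^2/2 + 235*t^2 + 52*sqrt(2)*t + 466*t + 112*sqrt(2)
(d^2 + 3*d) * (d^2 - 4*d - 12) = d^4 - d^3 - 24*d^2 - 36*d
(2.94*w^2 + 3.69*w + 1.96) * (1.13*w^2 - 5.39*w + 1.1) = 3.3222*w^4 - 11.6769*w^3 - 14.4403*w^2 - 6.5054*w + 2.156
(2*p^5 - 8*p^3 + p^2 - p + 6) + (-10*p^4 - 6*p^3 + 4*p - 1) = 2*p^5 - 10*p^4 - 14*p^3 + p^2 + 3*p + 5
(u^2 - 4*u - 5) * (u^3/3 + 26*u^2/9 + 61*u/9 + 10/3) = u^5/3 + 14*u^4/9 - 58*u^3/9 - 344*u^2/9 - 425*u/9 - 50/3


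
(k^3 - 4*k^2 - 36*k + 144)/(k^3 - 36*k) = (k - 4)/k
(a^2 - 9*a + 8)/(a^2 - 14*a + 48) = (a - 1)/(a - 6)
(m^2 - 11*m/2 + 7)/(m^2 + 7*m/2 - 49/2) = (m - 2)/(m + 7)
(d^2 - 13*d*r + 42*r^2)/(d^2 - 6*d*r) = (d - 7*r)/d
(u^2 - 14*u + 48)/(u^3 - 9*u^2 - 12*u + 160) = (u - 6)/(u^2 - u - 20)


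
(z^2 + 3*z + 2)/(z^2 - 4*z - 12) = (z + 1)/(z - 6)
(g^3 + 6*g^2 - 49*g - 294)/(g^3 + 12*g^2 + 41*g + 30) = (g^2 - 49)/(g^2 + 6*g + 5)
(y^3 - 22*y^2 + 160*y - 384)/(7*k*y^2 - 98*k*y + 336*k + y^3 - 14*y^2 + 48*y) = (y - 8)/(7*k + y)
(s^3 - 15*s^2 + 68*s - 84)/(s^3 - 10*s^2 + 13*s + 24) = (s^3 - 15*s^2 + 68*s - 84)/(s^3 - 10*s^2 + 13*s + 24)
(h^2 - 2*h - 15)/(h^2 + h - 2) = (h^2 - 2*h - 15)/(h^2 + h - 2)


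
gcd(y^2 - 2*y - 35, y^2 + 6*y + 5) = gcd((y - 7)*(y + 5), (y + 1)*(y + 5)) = y + 5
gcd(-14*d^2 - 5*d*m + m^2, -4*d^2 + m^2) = 2*d + m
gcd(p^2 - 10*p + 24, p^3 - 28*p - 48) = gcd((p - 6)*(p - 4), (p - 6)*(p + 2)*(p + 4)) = p - 6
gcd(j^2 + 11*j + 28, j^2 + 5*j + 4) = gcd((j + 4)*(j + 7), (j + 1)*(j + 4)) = j + 4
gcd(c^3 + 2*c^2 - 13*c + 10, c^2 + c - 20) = c + 5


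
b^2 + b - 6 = (b - 2)*(b + 3)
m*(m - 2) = m^2 - 2*m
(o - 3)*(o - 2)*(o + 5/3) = o^3 - 10*o^2/3 - 7*o/3 + 10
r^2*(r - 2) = r^3 - 2*r^2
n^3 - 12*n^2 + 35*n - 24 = (n - 8)*(n - 3)*(n - 1)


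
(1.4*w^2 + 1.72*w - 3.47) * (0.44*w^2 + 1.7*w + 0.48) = 0.616*w^4 + 3.1368*w^3 + 2.0692*w^2 - 5.0734*w - 1.6656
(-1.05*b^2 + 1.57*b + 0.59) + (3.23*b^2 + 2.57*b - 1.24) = 2.18*b^2 + 4.14*b - 0.65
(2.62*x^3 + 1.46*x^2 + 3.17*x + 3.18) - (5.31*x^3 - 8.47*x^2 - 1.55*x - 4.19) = -2.69*x^3 + 9.93*x^2 + 4.72*x + 7.37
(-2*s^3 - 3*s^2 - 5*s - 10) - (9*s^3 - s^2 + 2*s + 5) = -11*s^3 - 2*s^2 - 7*s - 15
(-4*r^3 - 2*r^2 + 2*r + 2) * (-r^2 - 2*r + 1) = 4*r^5 + 10*r^4 - 2*r^3 - 8*r^2 - 2*r + 2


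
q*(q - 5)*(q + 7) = q^3 + 2*q^2 - 35*q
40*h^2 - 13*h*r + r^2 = (-8*h + r)*(-5*h + r)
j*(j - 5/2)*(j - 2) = j^3 - 9*j^2/2 + 5*j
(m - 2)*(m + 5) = m^2 + 3*m - 10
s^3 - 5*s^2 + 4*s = s*(s - 4)*(s - 1)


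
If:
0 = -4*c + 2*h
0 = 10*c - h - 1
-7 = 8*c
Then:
No Solution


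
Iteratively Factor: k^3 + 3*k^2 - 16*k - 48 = (k - 4)*(k^2 + 7*k + 12) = (k - 4)*(k + 3)*(k + 4)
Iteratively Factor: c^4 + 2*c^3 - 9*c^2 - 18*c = (c + 2)*(c^3 - 9*c) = (c - 3)*(c + 2)*(c^2 + 3*c) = (c - 3)*(c + 2)*(c + 3)*(c)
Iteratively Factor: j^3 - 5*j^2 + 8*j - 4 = (j - 1)*(j^2 - 4*j + 4) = (j - 2)*(j - 1)*(j - 2)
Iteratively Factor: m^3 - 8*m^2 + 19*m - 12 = (m - 3)*(m^2 - 5*m + 4) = (m - 3)*(m - 1)*(m - 4)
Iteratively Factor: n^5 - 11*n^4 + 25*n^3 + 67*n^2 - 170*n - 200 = (n - 4)*(n^4 - 7*n^3 - 3*n^2 + 55*n + 50) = (n - 4)*(n + 1)*(n^3 - 8*n^2 + 5*n + 50) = (n - 5)*(n - 4)*(n + 1)*(n^2 - 3*n - 10) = (n - 5)*(n - 4)*(n + 1)*(n + 2)*(n - 5)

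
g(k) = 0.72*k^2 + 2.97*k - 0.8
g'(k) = 1.44*k + 2.97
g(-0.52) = -2.15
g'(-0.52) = 2.22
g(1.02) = 2.98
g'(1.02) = 4.44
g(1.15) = 3.57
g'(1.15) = 4.63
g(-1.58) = -3.70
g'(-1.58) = 0.69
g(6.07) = 43.76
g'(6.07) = 11.71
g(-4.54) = 0.56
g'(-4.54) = -3.57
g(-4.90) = 1.93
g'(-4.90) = -4.09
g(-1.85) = -3.83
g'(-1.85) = 0.31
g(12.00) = 138.52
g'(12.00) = 20.25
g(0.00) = -0.80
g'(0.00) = 2.97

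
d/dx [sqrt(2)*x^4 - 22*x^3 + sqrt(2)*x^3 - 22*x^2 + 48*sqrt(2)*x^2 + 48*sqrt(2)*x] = 4*sqrt(2)*x^3 - 66*x^2 + 3*sqrt(2)*x^2 - 44*x + 96*sqrt(2)*x + 48*sqrt(2)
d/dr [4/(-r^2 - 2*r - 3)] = 8*(r + 1)/(r^2 + 2*r + 3)^2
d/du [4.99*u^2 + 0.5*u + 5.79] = 9.98*u + 0.5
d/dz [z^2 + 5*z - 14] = 2*z + 5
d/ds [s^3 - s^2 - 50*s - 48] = 3*s^2 - 2*s - 50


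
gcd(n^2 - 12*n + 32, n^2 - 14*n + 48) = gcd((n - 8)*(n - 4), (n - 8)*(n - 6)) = n - 8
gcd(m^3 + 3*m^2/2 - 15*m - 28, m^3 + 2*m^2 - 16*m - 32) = m^2 - 2*m - 8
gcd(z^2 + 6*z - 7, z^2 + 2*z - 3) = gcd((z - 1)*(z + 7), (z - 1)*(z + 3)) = z - 1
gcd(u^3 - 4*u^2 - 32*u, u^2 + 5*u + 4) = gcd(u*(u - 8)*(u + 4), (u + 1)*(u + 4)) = u + 4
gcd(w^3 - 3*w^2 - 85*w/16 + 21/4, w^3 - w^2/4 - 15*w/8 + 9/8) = w - 3/4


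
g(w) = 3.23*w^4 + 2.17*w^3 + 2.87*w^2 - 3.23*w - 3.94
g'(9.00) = 9994.42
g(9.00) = 22973.42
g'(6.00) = 3056.29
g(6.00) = 4734.80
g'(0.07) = -2.79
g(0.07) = -4.15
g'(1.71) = 90.22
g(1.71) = 37.40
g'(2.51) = 256.50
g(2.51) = 168.55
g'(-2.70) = -225.57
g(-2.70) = 154.65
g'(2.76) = 333.84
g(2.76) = 242.06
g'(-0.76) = -9.50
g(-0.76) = 0.30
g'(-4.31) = -941.45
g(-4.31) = 1004.14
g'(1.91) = 121.51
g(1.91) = 58.47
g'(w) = 12.92*w^3 + 6.51*w^2 + 5.74*w - 3.23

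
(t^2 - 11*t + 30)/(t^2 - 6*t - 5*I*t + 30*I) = (t - 5)/(t - 5*I)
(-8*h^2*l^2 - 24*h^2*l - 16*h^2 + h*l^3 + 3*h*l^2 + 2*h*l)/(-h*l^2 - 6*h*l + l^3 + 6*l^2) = h*(8*h*l^2 + 24*h*l + 16*h - l^3 - 3*l^2 - 2*l)/(l*(h*l + 6*h - l^2 - 6*l))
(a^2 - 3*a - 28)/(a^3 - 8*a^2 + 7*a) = (a + 4)/(a*(a - 1))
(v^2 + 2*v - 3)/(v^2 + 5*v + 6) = (v - 1)/(v + 2)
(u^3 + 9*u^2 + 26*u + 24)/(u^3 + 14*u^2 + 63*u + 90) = (u^2 + 6*u + 8)/(u^2 + 11*u + 30)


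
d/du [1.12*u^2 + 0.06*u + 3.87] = 2.24*u + 0.06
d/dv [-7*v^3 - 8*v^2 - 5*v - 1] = -21*v^2 - 16*v - 5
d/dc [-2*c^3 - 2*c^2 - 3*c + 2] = -6*c^2 - 4*c - 3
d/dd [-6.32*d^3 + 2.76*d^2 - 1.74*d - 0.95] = -18.96*d^2 + 5.52*d - 1.74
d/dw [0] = 0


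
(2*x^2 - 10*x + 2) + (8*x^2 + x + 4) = 10*x^2 - 9*x + 6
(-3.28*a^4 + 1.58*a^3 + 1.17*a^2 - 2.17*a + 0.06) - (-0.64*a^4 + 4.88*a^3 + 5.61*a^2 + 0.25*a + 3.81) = -2.64*a^4 - 3.3*a^3 - 4.44*a^2 - 2.42*a - 3.75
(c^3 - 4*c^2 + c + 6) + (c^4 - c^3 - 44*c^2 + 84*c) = c^4 - 48*c^2 + 85*c + 6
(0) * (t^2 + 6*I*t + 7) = 0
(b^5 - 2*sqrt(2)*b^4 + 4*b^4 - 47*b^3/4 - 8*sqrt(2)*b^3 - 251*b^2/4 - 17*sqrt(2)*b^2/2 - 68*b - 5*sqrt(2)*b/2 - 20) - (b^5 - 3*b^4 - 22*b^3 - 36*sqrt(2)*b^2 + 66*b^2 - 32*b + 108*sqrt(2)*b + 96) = -2*sqrt(2)*b^4 + 7*b^4 - 8*sqrt(2)*b^3 + 41*b^3/4 - 515*b^2/4 + 55*sqrt(2)*b^2/2 - 221*sqrt(2)*b/2 - 36*b - 116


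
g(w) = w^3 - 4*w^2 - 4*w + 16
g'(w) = 3*w^2 - 8*w - 4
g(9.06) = 395.10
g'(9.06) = 169.77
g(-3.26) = -48.12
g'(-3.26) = 53.96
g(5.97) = 62.33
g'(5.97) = 55.16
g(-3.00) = -35.00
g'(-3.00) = 47.00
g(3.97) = -0.35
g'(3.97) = 11.52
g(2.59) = -3.82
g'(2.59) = -4.60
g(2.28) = -2.06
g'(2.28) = -6.64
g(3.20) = -4.99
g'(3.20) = 1.12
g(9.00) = 385.00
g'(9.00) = 167.00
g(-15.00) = -4199.00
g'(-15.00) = 791.00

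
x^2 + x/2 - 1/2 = (x - 1/2)*(x + 1)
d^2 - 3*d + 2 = (d - 2)*(d - 1)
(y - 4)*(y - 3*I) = y^2 - 4*y - 3*I*y + 12*I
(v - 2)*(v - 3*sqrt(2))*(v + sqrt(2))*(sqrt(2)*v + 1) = sqrt(2)*v^4 - 3*v^3 - 2*sqrt(2)*v^3 - 8*sqrt(2)*v^2 + 6*v^2 - 6*v + 16*sqrt(2)*v + 12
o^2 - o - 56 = (o - 8)*(o + 7)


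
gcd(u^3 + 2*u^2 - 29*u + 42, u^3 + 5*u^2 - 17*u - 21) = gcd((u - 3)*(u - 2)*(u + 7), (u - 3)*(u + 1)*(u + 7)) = u^2 + 4*u - 21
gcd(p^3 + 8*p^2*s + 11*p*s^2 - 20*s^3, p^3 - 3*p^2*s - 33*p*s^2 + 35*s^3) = p^2 + 4*p*s - 5*s^2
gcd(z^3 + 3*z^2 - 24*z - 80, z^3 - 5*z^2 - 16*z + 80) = z^2 - z - 20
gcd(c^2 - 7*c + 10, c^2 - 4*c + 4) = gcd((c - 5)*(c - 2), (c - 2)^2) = c - 2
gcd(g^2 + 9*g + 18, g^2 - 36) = g + 6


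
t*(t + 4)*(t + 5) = t^3 + 9*t^2 + 20*t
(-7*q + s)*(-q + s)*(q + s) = 7*q^3 - q^2*s - 7*q*s^2 + s^3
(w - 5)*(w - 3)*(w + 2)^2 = w^4 - 4*w^3 - 13*w^2 + 28*w + 60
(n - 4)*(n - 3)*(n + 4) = n^3 - 3*n^2 - 16*n + 48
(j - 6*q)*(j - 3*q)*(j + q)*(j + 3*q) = j^4 - 5*j^3*q - 15*j^2*q^2 + 45*j*q^3 + 54*q^4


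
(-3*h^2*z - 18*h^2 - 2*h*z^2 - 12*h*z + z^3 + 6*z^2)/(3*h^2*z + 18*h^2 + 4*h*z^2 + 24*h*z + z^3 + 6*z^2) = (-3*h + z)/(3*h + z)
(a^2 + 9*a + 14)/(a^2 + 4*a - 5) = (a^2 + 9*a + 14)/(a^2 + 4*a - 5)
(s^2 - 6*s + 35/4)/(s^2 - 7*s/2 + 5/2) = (s - 7/2)/(s - 1)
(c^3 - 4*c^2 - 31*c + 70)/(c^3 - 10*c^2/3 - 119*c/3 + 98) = 3*(c^2 + 3*c - 10)/(3*c^2 + 11*c - 42)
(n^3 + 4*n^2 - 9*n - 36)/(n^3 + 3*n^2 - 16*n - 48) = (n - 3)/(n - 4)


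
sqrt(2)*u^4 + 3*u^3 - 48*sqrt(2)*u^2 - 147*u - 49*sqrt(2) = (u - 7)*(u + 7)*(u + sqrt(2))*(sqrt(2)*u + 1)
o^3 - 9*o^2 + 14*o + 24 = (o - 6)*(o - 4)*(o + 1)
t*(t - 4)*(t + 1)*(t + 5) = t^4 + 2*t^3 - 19*t^2 - 20*t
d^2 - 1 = (d - 1)*(d + 1)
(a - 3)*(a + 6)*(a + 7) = a^3 + 10*a^2 + 3*a - 126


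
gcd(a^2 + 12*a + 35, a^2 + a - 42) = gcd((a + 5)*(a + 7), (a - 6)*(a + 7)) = a + 7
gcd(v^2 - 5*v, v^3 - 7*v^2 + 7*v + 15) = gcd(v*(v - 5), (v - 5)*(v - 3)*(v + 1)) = v - 5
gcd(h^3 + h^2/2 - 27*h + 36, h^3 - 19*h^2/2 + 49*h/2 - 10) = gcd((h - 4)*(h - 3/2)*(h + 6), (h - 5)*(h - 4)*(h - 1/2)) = h - 4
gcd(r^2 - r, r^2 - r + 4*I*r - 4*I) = r - 1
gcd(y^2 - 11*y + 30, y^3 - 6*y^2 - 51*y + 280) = y - 5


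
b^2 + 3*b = b*(b + 3)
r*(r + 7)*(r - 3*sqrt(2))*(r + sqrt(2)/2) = r^4 - 5*sqrt(2)*r^3/2 + 7*r^3 - 35*sqrt(2)*r^2/2 - 3*r^2 - 21*r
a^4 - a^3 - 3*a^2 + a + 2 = (a - 2)*(a - 1)*(a + 1)^2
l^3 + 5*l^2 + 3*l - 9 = (l - 1)*(l + 3)^2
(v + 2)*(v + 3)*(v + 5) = v^3 + 10*v^2 + 31*v + 30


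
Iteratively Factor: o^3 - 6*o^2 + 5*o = (o - 1)*(o^2 - 5*o) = (o - 5)*(o - 1)*(o)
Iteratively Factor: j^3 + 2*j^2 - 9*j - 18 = (j - 3)*(j^2 + 5*j + 6) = (j - 3)*(j + 2)*(j + 3)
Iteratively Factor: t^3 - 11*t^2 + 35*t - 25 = (t - 5)*(t^2 - 6*t + 5) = (t - 5)*(t - 1)*(t - 5)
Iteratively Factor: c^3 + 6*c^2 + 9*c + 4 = (c + 1)*(c^2 + 5*c + 4) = (c + 1)*(c + 4)*(c + 1)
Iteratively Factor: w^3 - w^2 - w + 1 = (w - 1)*(w^2 - 1) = (w - 1)^2*(w + 1)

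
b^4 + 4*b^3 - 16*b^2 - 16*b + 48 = (b - 2)^2*(b + 2)*(b + 6)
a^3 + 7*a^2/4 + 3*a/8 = a*(a + 1/4)*(a + 3/2)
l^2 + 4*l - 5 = (l - 1)*(l + 5)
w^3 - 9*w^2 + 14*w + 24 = (w - 6)*(w - 4)*(w + 1)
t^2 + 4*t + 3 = (t + 1)*(t + 3)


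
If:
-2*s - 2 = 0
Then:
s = -1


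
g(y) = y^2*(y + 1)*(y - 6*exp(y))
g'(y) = y^2*(1 - 6*exp(y))*(y + 1) + y^2*(y - 6*exp(y)) + 2*y*(y + 1)*(y - 6*exp(y)) = y*(-6*y^2*exp(y) + 4*y^2 - 24*y*exp(y) + 3*y - 12*exp(y))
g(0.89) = -20.54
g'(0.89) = -77.40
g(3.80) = -18326.59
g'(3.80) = -31984.27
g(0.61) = -6.25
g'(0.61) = -30.39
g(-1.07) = 0.25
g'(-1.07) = -3.97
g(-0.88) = -0.31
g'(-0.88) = -2.04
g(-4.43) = 303.01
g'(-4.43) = -287.64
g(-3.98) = 193.17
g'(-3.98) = -203.80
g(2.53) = -1644.73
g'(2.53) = -3445.40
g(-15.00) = 47250.01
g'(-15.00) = -12825.00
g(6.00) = -608472.34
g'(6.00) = -899481.07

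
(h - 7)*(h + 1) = h^2 - 6*h - 7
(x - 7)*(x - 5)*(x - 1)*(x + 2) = x^4 - 11*x^3 + 21*x^2 + 59*x - 70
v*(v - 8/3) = v^2 - 8*v/3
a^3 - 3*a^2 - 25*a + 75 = (a - 5)*(a - 3)*(a + 5)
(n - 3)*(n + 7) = n^2 + 4*n - 21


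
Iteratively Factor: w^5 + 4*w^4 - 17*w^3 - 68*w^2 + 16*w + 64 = (w - 1)*(w^4 + 5*w^3 - 12*w^2 - 80*w - 64) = (w - 4)*(w - 1)*(w^3 + 9*w^2 + 24*w + 16) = (w - 4)*(w - 1)*(w + 4)*(w^2 + 5*w + 4) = (w - 4)*(w - 1)*(w + 1)*(w + 4)*(w + 4)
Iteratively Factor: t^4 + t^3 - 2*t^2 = (t)*(t^3 + t^2 - 2*t) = t*(t + 2)*(t^2 - t) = t^2*(t + 2)*(t - 1)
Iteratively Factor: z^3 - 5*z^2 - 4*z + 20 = (z + 2)*(z^2 - 7*z + 10) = (z - 5)*(z + 2)*(z - 2)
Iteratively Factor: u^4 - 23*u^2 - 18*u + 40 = (u + 2)*(u^3 - 2*u^2 - 19*u + 20) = (u - 1)*(u + 2)*(u^2 - u - 20) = (u - 1)*(u + 2)*(u + 4)*(u - 5)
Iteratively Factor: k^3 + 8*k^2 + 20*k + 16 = (k + 4)*(k^2 + 4*k + 4) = (k + 2)*(k + 4)*(k + 2)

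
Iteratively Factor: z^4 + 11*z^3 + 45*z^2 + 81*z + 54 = (z + 3)*(z^3 + 8*z^2 + 21*z + 18) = (z + 2)*(z + 3)*(z^2 + 6*z + 9) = (z + 2)*(z + 3)^2*(z + 3)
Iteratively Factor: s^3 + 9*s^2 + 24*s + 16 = (s + 1)*(s^2 + 8*s + 16) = (s + 1)*(s + 4)*(s + 4)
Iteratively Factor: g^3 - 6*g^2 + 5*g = (g - 1)*(g^2 - 5*g) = g*(g - 1)*(g - 5)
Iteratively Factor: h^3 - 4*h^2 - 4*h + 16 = (h - 4)*(h^2 - 4) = (h - 4)*(h + 2)*(h - 2)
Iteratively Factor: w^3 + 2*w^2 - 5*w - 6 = (w + 3)*(w^2 - w - 2) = (w + 1)*(w + 3)*(w - 2)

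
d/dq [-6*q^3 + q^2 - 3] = 2*q*(1 - 9*q)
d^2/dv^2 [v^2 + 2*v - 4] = 2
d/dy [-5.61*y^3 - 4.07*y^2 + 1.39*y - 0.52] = -16.83*y^2 - 8.14*y + 1.39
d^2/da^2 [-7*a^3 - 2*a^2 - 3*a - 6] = -42*a - 4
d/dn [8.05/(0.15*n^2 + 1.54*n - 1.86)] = (-2.415*n - 12.397)/(0.15*n^2 + 1.54*n - 1.86)^2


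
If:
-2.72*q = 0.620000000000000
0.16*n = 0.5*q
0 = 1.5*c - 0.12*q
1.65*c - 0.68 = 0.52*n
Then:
No Solution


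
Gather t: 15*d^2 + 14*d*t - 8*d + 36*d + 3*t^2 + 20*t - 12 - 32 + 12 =15*d^2 + 28*d + 3*t^2 + t*(14*d + 20) - 32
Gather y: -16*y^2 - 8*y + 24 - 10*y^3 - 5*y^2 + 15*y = -10*y^3 - 21*y^2 + 7*y + 24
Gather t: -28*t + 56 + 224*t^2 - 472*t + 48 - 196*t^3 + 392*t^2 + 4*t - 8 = -196*t^3 + 616*t^2 - 496*t + 96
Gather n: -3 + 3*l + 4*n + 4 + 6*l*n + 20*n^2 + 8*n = 3*l + 20*n^2 + n*(6*l + 12) + 1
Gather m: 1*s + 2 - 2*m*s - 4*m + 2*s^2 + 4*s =m*(-2*s - 4) + 2*s^2 + 5*s + 2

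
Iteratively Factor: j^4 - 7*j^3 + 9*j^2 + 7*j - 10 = (j - 2)*(j^3 - 5*j^2 - j + 5) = (j - 2)*(j + 1)*(j^2 - 6*j + 5) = (j - 2)*(j - 1)*(j + 1)*(j - 5)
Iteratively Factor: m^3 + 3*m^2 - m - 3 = (m + 1)*(m^2 + 2*m - 3) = (m + 1)*(m + 3)*(m - 1)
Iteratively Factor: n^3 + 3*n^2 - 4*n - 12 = (n - 2)*(n^2 + 5*n + 6) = (n - 2)*(n + 2)*(n + 3)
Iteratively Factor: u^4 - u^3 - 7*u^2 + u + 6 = (u - 3)*(u^3 + 2*u^2 - u - 2) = (u - 3)*(u + 2)*(u^2 - 1) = (u - 3)*(u + 1)*(u + 2)*(u - 1)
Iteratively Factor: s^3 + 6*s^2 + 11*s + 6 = (s + 1)*(s^2 + 5*s + 6) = (s + 1)*(s + 2)*(s + 3)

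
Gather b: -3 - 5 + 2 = -6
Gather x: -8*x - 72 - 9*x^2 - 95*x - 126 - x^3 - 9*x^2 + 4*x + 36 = -x^3 - 18*x^2 - 99*x - 162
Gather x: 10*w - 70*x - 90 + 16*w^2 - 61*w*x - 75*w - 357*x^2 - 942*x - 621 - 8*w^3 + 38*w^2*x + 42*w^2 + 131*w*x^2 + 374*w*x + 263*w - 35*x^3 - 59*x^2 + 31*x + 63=-8*w^3 + 58*w^2 + 198*w - 35*x^3 + x^2*(131*w - 416) + x*(38*w^2 + 313*w - 981) - 648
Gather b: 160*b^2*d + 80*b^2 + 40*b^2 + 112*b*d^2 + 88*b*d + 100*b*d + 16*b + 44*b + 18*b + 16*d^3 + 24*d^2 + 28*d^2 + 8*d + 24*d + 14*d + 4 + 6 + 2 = b^2*(160*d + 120) + b*(112*d^2 + 188*d + 78) + 16*d^3 + 52*d^2 + 46*d + 12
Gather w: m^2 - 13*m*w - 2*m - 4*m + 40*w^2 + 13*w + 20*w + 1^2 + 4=m^2 - 6*m + 40*w^2 + w*(33 - 13*m) + 5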